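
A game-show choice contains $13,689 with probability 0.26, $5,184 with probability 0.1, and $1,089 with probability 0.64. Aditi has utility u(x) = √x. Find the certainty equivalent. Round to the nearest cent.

$3,450.39

E[u] = 0.26·√13689 + 0.1·√5184 + 0.64·√1089 = 0.26·117 + 0.1·72 + 0.64·33 = 58.74
CE = (58.74)² = 3450.3876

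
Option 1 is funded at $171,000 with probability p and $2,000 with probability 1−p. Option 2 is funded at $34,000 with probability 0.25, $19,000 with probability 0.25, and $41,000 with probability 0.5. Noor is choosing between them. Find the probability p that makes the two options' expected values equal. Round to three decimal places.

p = 0.188

EV(Option 2) = 0.25 × 34000 + 0.25 × 19000 + 0.5 × 41000 = 8500 + 4750 + 20500 = 33750
p·171000 + (1−p)·2000 = 33750
169000p + 2000 = 33750
p = (33750 − 2000) / 169000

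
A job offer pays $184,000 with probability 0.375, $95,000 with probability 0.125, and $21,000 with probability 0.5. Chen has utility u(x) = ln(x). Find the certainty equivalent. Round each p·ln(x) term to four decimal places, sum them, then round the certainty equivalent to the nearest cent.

E[u] = 0.375·ln(184000) + 0.125·ln(95000) + 0.5·ln(21000) = 4.5460 + 1.4327 + 4.9761 = 10.9548
CE = e^10.9548 ≈ 57228.08

$57,228.08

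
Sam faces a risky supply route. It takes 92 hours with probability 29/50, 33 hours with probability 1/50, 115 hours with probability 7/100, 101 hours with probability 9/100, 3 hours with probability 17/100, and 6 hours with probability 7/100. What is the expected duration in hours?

EV = 29/50 × 92 + 1/50 × 33 + 7/100 × 115 + 9/100 × 101 + 17/100 × 3 + 7/100 × 6 = 53.36 + 0.66 + 8.05 + 9.09 + 0.51 + 0.42 = 72.09

72.09 hours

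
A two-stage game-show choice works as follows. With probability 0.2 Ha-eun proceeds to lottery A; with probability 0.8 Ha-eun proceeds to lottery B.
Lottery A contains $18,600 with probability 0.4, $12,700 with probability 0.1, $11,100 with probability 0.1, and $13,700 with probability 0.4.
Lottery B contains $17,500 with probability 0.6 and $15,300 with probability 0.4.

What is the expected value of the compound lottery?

$16,356

EV(A) = 0.4 × 18600 + 0.1 × 12700 + 0.1 × 11100 + 0.4 × 13700 = 7440 + 1270 + 1110 + 5480 = 15300
EV(B) = 0.6 × 17500 + 0.4 × 15300 = 10500 + 6120 = 16620
Overall = 0.2 × 15300 + 0.8 × 16620 = 3060 + 13296 = 16356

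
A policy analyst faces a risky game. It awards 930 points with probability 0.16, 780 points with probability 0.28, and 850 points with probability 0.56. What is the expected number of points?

EV = 0.16 × 930 + 0.28 × 780 + 0.56 × 850 = 148.8 + 218.4 + 476 = 843.2

843.2 points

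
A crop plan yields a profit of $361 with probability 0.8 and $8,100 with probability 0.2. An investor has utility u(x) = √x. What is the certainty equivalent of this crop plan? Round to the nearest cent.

E[u] = 0.8·√361 + 0.2·√8100 = 0.8·19 + 0.2·90 = 33.2
CE = (33.2)² = 1102.24

$1,102.24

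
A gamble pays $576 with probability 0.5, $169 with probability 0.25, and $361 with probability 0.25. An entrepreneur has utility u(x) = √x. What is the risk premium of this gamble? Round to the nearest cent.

E[u] = 0.5·√576 + 0.25·√169 + 0.25·√361 = 0.5·24 + 0.25·13 + 0.25·19 = 20
CE = (20)² = 400
Risk premium = EV − CE = 420.5 − 400 = 20.5

$20.50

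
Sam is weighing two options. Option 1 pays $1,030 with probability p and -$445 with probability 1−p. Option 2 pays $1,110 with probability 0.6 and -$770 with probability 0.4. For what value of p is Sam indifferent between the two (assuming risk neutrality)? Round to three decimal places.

p = 0.544

EV(Option 2) = 0.6 × 1110 + 0.4 × (-770) = 666 − 308 = 358
p·1030 + (1−p)·(-445) = 358
1475p − 445 = 358
p = (358 + 445) / 1475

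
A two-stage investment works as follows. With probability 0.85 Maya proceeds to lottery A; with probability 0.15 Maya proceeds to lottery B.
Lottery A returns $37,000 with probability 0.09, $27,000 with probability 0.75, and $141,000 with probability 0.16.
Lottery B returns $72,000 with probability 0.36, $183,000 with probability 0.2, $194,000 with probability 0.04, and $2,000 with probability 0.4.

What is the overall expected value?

EV(A) = 0.09 × 37000 + 0.75 × 27000 + 0.16 × 141000 = 3330 + 20250 + 22560 = 46140
EV(B) = 0.36 × 72000 + 0.2 × 183000 + 0.04 × 194000 + 0.4 × 2000 = 25920 + 36600 + 7760 + 800 = 71080
Overall = 0.85 × 46140 + 0.15 × 71080 = 39219 + 10662 = 49881

$49,881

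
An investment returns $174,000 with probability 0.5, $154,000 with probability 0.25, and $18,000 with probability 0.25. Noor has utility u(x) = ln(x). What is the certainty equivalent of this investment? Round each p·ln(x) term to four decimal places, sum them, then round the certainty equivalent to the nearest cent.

$95,712.10

E[u] = 0.5·ln(174000) + 0.25·ln(154000) + 0.25·ln(18000) = 6.0334 + 2.9862 + 2.4495 = 11.4691
CE = e^11.4691 ≈ 95712.10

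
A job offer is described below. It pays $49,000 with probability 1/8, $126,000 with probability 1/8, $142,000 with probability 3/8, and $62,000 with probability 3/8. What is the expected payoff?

$98,375

EV = 1/8 × 49000 + 1/8 × 126000 + 3/8 × 142000 + 3/8 × 62000 = 6125 + 15750 + 53250 + 23250 = 98375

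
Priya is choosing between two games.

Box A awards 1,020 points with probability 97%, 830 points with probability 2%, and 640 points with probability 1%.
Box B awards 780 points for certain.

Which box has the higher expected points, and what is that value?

Box A = 0.97 × 1020 + 0.02 × 830 + 0.01 × 640 = 989.4 + 16.6 + 6.4 = 1012.4
Box B: 780 (certain)

Box A (1012.4 points)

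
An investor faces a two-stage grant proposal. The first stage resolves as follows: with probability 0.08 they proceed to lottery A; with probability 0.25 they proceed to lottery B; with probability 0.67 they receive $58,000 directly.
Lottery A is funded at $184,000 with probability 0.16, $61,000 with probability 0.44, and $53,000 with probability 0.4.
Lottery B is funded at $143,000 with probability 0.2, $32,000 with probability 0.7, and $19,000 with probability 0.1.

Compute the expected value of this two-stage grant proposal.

$58,283.40

EV(A) = 0.16 × 184000 + 0.44 × 61000 + 0.4 × 53000 = 29440 + 26840 + 21200 = 77480
EV(B) = 0.2 × 143000 + 0.7 × 32000 + 0.1 × 19000 = 28600 + 22400 + 1900 = 52900
Branch C: 58000 (certain)
Overall = 0.08 × 77480 + 0.25 × 52900 + 0.67 × 58000 = 6198.4 + 13225 + 38860 = 58283.4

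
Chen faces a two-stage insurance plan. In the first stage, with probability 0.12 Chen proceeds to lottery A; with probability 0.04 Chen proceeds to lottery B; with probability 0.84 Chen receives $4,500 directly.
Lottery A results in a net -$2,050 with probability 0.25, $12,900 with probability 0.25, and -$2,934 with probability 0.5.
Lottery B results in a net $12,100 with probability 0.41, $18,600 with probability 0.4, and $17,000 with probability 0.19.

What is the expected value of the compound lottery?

EV(A) = 0.25 × (-2050) + 0.25 × 12900 + 0.5 × (-2934) = -512.5 + 3225 − 1467 = 1245.5
EV(B) = 0.41 × 12100 + 0.4 × 18600 + 0.19 × 17000 = 4961 + 7440 + 3230 = 15631
Branch C: 4500 (certain)
Overall = 0.12 × 1245.5 + 0.04 × 15631 + 0.84 × 4500 = 149.46 + 625.24 + 3780 = 4554.7

$4,554.70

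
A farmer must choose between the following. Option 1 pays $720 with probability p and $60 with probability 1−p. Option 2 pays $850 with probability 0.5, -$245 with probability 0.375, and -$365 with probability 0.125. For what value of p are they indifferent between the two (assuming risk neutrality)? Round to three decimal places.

p = 0.345

EV(Option 2) = 0.5 × 850 + 0.375 × (-245) + 0.125 × (-365) = 425 − 91.875 − 45.625 = 287.5
p·720 + (1−p)·60 = 287.5
660p + 60 = 287.5
p = (287.5 − 60) / 660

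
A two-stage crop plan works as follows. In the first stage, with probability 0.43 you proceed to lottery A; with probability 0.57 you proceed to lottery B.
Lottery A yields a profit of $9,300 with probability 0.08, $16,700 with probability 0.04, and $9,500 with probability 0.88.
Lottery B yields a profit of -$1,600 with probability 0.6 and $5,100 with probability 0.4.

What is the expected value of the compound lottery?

$4,817.56

EV(A) = 0.08 × 9300 + 0.04 × 16700 + 0.88 × 9500 = 744 + 668 + 8360 = 9772
EV(B) = 0.6 × (-1600) + 0.4 × 5100 = -960 + 2040 = 1080
Overall = 0.43 × 9772 + 0.57 × 1080 = 4201.96 + 615.6 = 4817.56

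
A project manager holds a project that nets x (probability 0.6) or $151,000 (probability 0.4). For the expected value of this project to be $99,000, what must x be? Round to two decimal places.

0.6·x + 0.4·151000 = 99000
0.6·x = 99000 − 60400 = 38600
x = 38600 / 0.6 = 64333.3333

x = $64,333.33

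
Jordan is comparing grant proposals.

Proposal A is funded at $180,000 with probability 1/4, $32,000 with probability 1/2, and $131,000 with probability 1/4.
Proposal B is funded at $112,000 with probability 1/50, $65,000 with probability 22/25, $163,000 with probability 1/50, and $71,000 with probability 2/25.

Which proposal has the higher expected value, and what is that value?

Proposal A = 1/4 × 180000 + 1/2 × 32000 + 1/4 × 131000 = 45000 + 16000 + 32750 = 93750
Proposal B = 1/50 × 112000 + 22/25 × 65000 + 1/50 × 163000 + 2/25 × 71000 = 2240 + 57200 + 3260 + 5680 = 68380

Proposal A ($93,750)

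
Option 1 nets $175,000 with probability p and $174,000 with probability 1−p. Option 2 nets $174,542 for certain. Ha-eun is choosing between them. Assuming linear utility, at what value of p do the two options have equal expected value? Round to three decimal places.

p = 0.542

p·175000 + (1−p)·174000 = 174542
1000p + 174000 = 174542
p = (174542 − 174000) / 1000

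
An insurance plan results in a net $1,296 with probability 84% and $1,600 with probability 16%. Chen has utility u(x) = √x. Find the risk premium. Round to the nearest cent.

$2.15

E[u] = 0.84·√1296 + 0.16·√1600 = 0.84·36 + 0.16·40 = 36.64
CE = (36.64)² = 1342.4896
Risk premium = EV − CE = 1344.64 − 1342.4896 = 2.1504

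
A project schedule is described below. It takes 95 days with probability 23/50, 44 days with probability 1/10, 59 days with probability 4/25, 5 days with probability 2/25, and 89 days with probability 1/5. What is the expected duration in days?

EV = 23/50 × 95 + 1/10 × 44 + 4/25 × 59 + 2/25 × 5 + 1/5 × 89 = 43.7 + 4.4 + 9.44 + 0.4 + 17.8 = 75.74

75.74 days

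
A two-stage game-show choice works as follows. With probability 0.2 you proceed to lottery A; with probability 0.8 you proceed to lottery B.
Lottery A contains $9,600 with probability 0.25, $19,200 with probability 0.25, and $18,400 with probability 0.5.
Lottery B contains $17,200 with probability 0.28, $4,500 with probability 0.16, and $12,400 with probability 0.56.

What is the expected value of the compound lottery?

$13,264

EV(A) = 0.25 × 9600 + 0.25 × 19200 + 0.5 × 18400 = 2400 + 4800 + 9200 = 16400
EV(B) = 0.28 × 17200 + 0.16 × 4500 + 0.56 × 12400 = 4816 + 720 + 6944 = 12480
Overall = 0.2 × 16400 + 0.8 × 12480 = 3280 + 9984 = 13264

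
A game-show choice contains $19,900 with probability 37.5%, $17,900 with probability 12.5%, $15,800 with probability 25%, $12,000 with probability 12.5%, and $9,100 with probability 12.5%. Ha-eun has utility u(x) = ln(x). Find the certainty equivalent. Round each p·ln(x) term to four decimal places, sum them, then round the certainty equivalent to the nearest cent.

E[u] = 0.375·ln(19900) + 0.125·ln(17900) + 0.25·ln(15800) + 0.125·ln(12000) + 0.125·ln(9100) = 3.7119 + 1.2241 + 2.4169 + 1.1741 + 1.1395 = 9.6665
CE = e^9.6665 ≈ 15780.02

$15,780.02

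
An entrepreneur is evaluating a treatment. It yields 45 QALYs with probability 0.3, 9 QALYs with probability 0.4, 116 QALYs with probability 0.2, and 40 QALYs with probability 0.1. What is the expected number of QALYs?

EV = 0.3 × 45 + 0.4 × 9 + 0.2 × 116 + 0.1 × 40 = 13.5 + 3.6 + 23.2 + 4 = 44.3

44.3 QALYs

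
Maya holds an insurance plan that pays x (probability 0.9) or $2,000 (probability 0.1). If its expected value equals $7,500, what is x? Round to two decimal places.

x = $8,111.11

0.9·x + 0.1·2000 = 7500
0.9·x = 7500 − 200 = 7300
x = 7300 / 0.9 = 8111.1111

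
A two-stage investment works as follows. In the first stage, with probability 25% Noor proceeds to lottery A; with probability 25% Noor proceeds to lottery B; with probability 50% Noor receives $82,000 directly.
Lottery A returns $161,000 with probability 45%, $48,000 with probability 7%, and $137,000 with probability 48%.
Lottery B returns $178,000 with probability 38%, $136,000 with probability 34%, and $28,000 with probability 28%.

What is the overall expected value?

$106,822.50

EV(A) = 0.45 × 161000 + 0.07 × 48000 + 0.48 × 137000 = 72450 + 3360 + 65760 = 141570
EV(B) = 0.38 × 178000 + 0.34 × 136000 + 0.28 × 28000 = 67640 + 46240 + 7840 = 121720
Branch C: 82000 (certain)
Overall = 0.25 × 141570 + 0.25 × 121720 + 0.5 × 82000 = 35392.5 + 30430 + 41000 = 106822.5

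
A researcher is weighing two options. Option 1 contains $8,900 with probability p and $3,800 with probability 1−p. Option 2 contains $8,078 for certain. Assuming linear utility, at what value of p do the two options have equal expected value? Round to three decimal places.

p·8900 + (1−p)·3800 = 8078
5100p + 3800 = 8078
p = (8078 − 3800) / 5100

p = 0.839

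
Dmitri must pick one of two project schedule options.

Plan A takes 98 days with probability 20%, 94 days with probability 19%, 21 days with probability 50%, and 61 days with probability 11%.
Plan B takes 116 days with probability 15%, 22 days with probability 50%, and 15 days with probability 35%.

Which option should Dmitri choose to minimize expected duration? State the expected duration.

Plan A = 0.2 × 98 + 0.19 × 94 + 0.5 × 21 + 0.11 × 61 = 19.6 + 17.86 + 10.5 + 6.71 = 54.67
Plan B = 0.15 × 116 + 0.5 × 22 + 0.35 × 15 = 17.4 + 11 + 5.25 = 33.65

Plan B (33.65 days)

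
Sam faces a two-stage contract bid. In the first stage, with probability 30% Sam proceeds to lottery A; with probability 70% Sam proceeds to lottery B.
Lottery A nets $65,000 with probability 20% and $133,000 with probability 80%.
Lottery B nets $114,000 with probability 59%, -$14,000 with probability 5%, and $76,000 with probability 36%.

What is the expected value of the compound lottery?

EV(A) = 0.2 × 65000 + 0.8 × 133000 = 13000 + 106400 = 119400
EV(B) = 0.59 × 114000 + 0.05 × (-14000) + 0.36 × 76000 = 67260 − 700 + 27360 = 93920
Overall = 0.3 × 119400 + 0.7 × 93920 = 35820 + 65744 = 101564

$101,564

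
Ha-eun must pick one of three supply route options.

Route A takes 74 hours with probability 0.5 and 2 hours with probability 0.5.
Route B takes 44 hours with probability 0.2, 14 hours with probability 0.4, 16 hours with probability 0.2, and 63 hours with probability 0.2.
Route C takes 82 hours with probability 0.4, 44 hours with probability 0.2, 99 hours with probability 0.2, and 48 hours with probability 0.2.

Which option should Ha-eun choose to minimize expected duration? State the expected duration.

Route A = 0.5 × 74 + 0.5 × 2 = 37 + 1 = 38
Route B = 0.2 × 44 + 0.4 × 14 + 0.2 × 16 + 0.2 × 63 = 8.8 + 5.6 + 3.2 + 12.6 = 30.2
Route C = 0.4 × 82 + 0.2 × 44 + 0.2 × 99 + 0.2 × 48 = 32.8 + 8.8 + 19.8 + 9.6 = 71

Route B (30.2 hours)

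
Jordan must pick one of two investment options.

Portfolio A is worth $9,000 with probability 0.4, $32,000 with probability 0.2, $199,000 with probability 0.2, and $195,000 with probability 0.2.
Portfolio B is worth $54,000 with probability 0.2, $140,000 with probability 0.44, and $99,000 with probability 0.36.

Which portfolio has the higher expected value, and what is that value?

Portfolio B ($108,040)

Portfolio A = 0.4 × 9000 + 0.2 × 32000 + 0.2 × 199000 + 0.2 × 195000 = 3600 + 6400 + 39800 + 39000 = 88800
Portfolio B = 0.2 × 54000 + 0.44 × 140000 + 0.36 × 99000 = 10800 + 61600 + 35640 = 108040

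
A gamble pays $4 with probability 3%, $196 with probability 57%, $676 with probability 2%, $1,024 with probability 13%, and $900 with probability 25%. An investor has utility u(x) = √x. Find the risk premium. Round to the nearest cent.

E[u] = 0.03·√4 + 0.57·√196 + 0.02·√676 + 0.13·√1024 + 0.25·√900 = 0.03·2 + 0.57·14 + 0.02·26 + 0.13·32 + 0.25·30 = 20.22
CE = (20.22)² = 408.8484
Risk premium = EV − CE = 483.48 − 408.8484 = 74.6316

$74.63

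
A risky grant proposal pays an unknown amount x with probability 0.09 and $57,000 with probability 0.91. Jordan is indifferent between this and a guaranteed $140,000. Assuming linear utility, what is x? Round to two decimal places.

x = $979,222.22

0.09·x + 0.91·57000 = 140000
0.09·x = 140000 − 51870 = 88130
x = 88130 / 0.09 = 979222.2222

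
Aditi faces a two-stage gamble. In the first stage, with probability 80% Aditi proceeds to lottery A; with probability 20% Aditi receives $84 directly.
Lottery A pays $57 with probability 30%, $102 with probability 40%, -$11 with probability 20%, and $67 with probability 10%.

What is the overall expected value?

EV(A) = 0.3 × 57 + 0.4 × 102 + 0.2 × (-11) + 0.1 × 67 = 17.1 + 40.8 − 2.2 + 6.7 = 62.4
Branch B: 84 (certain)
Overall = 0.8 × 62.4 + 0.2 × 84 = 49.92 + 16.8 = 66.72

$66.72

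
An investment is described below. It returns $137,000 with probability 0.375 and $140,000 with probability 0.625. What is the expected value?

EV = 0.375 × 137000 + 0.625 × 140000 = 51375 + 87500 = 138875

$138,875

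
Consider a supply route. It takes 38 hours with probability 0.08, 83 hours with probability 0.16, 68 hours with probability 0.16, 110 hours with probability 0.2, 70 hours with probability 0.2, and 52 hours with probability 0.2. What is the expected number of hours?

EV = 0.08 × 38 + 0.16 × 83 + 0.16 × 68 + 0.2 × 110 + 0.2 × 70 + 0.2 × 52 = 3.04 + 13.28 + 10.88 + 22 + 14 + 10.4 = 73.6

73.6 hours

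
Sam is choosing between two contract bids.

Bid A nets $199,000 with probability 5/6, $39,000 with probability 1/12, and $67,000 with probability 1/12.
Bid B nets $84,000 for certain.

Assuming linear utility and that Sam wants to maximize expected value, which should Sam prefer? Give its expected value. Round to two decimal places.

Bid A = 5/6 × 199000 + 1/12 × 39000 + 1/12 × 67000 = 165833.3333 + 3250 + 5583.3333 = 174666.6667
Bid B: 84000 (certain)

Bid A ($174,666.67)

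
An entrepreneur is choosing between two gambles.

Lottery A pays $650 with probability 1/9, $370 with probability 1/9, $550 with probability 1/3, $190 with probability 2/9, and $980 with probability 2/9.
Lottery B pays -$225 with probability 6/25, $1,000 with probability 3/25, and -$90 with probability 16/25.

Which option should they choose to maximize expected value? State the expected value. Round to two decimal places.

Lottery A = 1/9 × 650 + 1/9 × 370 + 1/3 × 550 + 2/9 × 190 + 2/9 × 980 = 72.2222 + 41.1111 + 183.3333 + 42.2222 + 217.7778 = 556.6667
Lottery B = 6/25 × (-225) + 3/25 × 1000 + 16/25 × (-90) = -54 + 120 − 57.6 = 8.4

Lottery A ($556.67)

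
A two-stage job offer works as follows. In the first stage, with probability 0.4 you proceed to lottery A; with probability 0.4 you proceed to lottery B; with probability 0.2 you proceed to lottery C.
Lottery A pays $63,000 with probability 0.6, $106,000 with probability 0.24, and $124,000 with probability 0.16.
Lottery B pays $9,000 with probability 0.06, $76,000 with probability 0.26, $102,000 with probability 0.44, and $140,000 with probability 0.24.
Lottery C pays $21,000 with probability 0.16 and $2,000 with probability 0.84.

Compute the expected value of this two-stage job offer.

EV(A) = 0.6 × 63000 + 0.24 × 106000 + 0.16 × 124000 = 37800 + 25440 + 19840 = 83080
EV(B) = 0.06 × 9000 + 0.26 × 76000 + 0.44 × 102000 + 0.24 × 140000 = 540 + 19760 + 44880 + 33600 = 98780
EV(C) = 0.16 × 21000 + 0.84 × 2000 = 3360 + 1680 = 5040
Overall = 0.4 × 83080 + 0.4 × 98780 + 0.2 × 5040 = 33232 + 39512 + 1008 = 73752

$73,752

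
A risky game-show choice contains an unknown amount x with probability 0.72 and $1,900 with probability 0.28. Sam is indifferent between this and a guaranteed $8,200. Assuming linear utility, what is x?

x = $10,650

0.72·x + 0.28·1900 = 8200
0.72·x = 8200 − 532 = 7668
x = 7668 / 0.72 = 10650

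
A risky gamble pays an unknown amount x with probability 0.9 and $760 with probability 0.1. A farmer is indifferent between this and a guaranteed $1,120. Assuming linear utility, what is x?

x = $1,160

0.9·x + 0.1·760 = 1120
0.9·x = 1120 − 76 = 1044
x = 1044 / 0.9 = 1160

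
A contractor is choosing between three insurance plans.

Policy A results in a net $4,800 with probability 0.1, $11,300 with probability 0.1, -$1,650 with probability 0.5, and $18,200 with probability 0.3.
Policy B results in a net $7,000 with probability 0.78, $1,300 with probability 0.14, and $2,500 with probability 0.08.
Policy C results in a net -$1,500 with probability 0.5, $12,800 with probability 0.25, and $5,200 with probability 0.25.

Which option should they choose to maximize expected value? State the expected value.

Policy A = 0.1 × 4800 + 0.1 × 11300 + 0.5 × (-1650) + 0.3 × 18200 = 480 + 1130 − 825 + 5460 = 6245
Policy B = 0.78 × 7000 + 0.14 × 1300 + 0.08 × 2500 = 5460 + 182 + 200 = 5842
Policy C = 0.5 × (-1500) + 0.25 × 12800 + 0.25 × 5200 = -750 + 3200 + 1300 = 3750

Policy A ($6,245)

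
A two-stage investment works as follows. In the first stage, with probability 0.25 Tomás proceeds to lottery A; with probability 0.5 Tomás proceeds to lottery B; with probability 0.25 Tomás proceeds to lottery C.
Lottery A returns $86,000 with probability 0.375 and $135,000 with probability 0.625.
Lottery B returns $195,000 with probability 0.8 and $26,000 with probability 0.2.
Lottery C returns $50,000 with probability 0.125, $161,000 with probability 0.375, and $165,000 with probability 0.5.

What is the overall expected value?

$147,037.50

EV(A) = 0.375 × 86000 + 0.625 × 135000 = 32250 + 84375 = 116625
EV(B) = 0.8 × 195000 + 0.2 × 26000 = 156000 + 5200 = 161200
EV(C) = 0.125 × 50000 + 0.375 × 161000 + 0.5 × 165000 = 6250 + 60375 + 82500 = 149125
Overall = 0.25 × 116625 + 0.5 × 161200 + 0.25 × 149125 = 29156.25 + 80600 + 37281.25 = 147037.5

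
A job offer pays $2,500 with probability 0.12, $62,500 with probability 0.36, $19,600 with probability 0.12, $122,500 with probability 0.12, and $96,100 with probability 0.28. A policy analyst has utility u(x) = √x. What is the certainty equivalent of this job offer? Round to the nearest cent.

E[u] = 0.12·√2500 + 0.36·√62500 + 0.12·√19600 + 0.12·√122500 + 0.28·√96100 = 0.12·50 + 0.36·250 + 0.12·140 + 0.12·350 + 0.28·310 = 241.6
CE = (241.6)² = 58370.56

$58,370.56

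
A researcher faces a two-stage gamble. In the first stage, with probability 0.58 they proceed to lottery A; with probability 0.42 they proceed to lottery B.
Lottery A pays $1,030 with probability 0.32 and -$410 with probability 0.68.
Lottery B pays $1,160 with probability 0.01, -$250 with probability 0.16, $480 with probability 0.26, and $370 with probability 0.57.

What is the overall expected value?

$158.53

EV(A) = 0.32 × 1030 + 0.68 × (-410) = 329.6 − 278.8 = 50.8
EV(B) = 0.01 × 1160 + 0.16 × (-250) + 0.26 × 480 + 0.57 × 370 = 11.6 − 40 + 124.8 + 210.9 = 307.3
Overall = 0.58 × 50.8 + 0.42 × 307.3 = 29.464 + 129.066 = 158.53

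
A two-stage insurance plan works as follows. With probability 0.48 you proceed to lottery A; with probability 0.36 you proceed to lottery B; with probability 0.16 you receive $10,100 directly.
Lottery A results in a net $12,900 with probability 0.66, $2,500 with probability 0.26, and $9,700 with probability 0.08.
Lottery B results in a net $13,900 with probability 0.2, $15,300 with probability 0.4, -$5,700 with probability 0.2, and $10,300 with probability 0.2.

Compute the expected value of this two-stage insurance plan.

$9,922.40

EV(A) = 0.66 × 12900 + 0.26 × 2500 + 0.08 × 9700 = 8514 + 650 + 776 = 9940
EV(B) = 0.2 × 13900 + 0.4 × 15300 + 0.2 × (-5700) + 0.2 × 10300 = 2780 + 6120 − 1140 + 2060 = 9820
Branch C: 10100 (certain)
Overall = 0.48 × 9940 + 0.36 × 9820 + 0.16 × 10100 = 4771.2 + 3535.2 + 1616 = 9922.4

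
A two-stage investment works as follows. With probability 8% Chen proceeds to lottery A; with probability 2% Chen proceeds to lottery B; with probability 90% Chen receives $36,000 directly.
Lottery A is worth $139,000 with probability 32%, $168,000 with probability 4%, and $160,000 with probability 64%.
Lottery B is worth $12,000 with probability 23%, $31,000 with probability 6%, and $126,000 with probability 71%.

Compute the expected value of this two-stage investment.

$46,569.60

EV(A) = 0.32 × 139000 + 0.04 × 168000 + 0.64 × 160000 = 44480 + 6720 + 102400 = 153600
EV(B) = 0.23 × 12000 + 0.06 × 31000 + 0.71 × 126000 = 2760 + 1860 + 89460 = 94080
Branch C: 36000 (certain)
Overall = 0.08 × 153600 + 0.02 × 94080 + 0.9 × 36000 = 12288 + 1881.6 + 32400 = 46569.6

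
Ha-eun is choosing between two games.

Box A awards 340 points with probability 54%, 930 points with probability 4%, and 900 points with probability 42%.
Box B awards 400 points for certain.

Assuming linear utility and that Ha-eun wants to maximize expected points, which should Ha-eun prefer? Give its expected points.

Box A = 0.54 × 340 + 0.04 × 930 + 0.42 × 900 = 183.6 + 37.2 + 378 = 598.8
Box B: 400 (certain)

Box A (598.8 points)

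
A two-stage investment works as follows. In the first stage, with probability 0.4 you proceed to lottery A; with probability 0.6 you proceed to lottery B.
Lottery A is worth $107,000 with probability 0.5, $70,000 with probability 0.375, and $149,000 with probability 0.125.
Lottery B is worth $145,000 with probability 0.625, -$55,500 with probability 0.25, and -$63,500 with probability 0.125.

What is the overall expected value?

$80,637.50

EV(A) = 0.5 × 107000 + 0.375 × 70000 + 0.125 × 149000 = 53500 + 26250 + 18625 = 98375
EV(B) = 0.625 × 145000 + 0.25 × (-55500) + 0.125 × (-63500) = 90625 − 13875 − 7937.5 = 68812.5
Overall = 0.4 × 98375 + 0.6 × 68812.5 = 39350 + 41287.5 = 80637.5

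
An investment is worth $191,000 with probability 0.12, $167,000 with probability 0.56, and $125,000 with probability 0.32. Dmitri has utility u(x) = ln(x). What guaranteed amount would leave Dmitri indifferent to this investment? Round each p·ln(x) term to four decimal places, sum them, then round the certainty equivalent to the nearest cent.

$154,677.87

E[u] = 0.12·ln(191000) + 0.56·ln(167000) + 0.32·ln(125000) = 1.4592 + 6.7344 + 3.7555 = 11.9491
CE = e^11.9491 ≈ 154677.87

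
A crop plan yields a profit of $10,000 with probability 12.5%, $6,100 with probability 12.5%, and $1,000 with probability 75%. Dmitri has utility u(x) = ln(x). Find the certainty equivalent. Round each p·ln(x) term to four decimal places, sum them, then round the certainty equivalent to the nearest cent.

$1,671.71

E[u] = 0.125·ln(10000) + 0.125·ln(6100) + 0.75·ln(1000) = 1.1513 + 1.0895 + 5.1808 = 7.4216
CE = e^7.4216 ≈ 1671.71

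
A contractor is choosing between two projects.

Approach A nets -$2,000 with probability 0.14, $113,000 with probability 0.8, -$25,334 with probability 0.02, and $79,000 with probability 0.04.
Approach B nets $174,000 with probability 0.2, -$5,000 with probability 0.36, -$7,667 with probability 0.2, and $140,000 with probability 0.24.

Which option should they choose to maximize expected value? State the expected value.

Approach A ($92,773.32)

Approach A = 0.14 × (-2000) + 0.8 × 113000 + 0.02 × (-25334) + 0.04 × 79000 = -280 + 90400 − 506.68 + 3160 = 92773.32
Approach B = 0.2 × 174000 + 0.36 × (-5000) + 0.2 × (-7667) + 0.24 × 140000 = 34800 − 1800 − 1533.4 + 33600 = 65066.6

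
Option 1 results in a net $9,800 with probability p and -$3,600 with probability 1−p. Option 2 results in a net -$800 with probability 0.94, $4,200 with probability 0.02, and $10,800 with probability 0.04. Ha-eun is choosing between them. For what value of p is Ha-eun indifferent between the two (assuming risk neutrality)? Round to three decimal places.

EV(Option 2) = 0.94 × (-800) + 0.02 × 4200 + 0.04 × 10800 = -752 + 84 + 432 = -236
p·9800 + (1−p)·(-3600) = -236
13400p − 3600 = -236
p = (-236 + 3600) / 13400

p = 0.251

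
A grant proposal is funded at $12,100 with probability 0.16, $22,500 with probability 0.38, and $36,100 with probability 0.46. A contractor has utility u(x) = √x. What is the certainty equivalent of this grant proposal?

E[u] = 0.16·√12100 + 0.38·√22500 + 0.46·√36100 = 0.16·110 + 0.38·150 + 0.46·190 = 162
CE = (162)² = 26244

$26,244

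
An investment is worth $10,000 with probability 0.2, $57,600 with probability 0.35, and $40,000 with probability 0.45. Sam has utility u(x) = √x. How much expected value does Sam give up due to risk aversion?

$2,524

E[u] = 0.2·√10000 + 0.35·√57600 + 0.45·√40000 = 0.2·100 + 0.35·240 + 0.45·200 = 194
CE = (194)² = 37636
Risk premium = EV − CE = 40160 − 37636 = 2524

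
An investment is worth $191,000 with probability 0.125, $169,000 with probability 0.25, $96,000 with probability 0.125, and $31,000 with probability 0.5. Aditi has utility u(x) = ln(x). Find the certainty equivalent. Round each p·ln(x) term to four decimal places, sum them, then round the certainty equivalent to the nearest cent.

E[u] = 0.125·ln(191000) + 0.25·ln(169000) + 0.125·ln(96000) + 0.5·ln(31000) = 1.5200 + 3.0094 + 1.4340 + 5.1709 = 11.1343
CE = e^11.1343 ≈ 68480.20

$68,480.20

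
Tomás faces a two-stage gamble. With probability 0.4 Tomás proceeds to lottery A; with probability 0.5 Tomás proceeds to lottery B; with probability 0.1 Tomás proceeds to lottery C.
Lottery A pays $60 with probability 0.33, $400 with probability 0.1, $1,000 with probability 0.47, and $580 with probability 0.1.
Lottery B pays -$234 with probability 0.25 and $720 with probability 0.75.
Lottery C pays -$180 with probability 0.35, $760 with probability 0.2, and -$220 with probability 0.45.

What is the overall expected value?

EV(A) = 0.33 × 60 + 0.1 × 400 + 0.47 × 1000 + 0.1 × 580 = 19.8 + 40 + 470 + 58 = 587.8
EV(B) = 0.25 × (-234) + 0.75 × 720 = -58.5 + 540 = 481.5
EV(C) = 0.35 × (-180) + 0.2 × 760 + 0.45 × (-220) = -63 + 152 − 99 = -10
Overall = 0.4 × 587.8 + 0.5 × 481.5 + 0.1 × (-10) = 235.12 + 240.75 − 1 = 474.87

$474.87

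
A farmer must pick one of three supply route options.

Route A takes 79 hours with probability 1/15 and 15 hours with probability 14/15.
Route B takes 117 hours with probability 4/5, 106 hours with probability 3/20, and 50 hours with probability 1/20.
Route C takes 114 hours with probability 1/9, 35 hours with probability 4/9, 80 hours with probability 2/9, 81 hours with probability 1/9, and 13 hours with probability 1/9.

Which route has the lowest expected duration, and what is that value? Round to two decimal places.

Route A = 1/15 × 79 + 14/15 × 15 = 5.2667 + 14 = 19.2667
Route B = 4/5 × 117 + 3/20 × 106 + 1/20 × 50 = 93.6 + 15.9 + 2.5 = 112
Route C = 1/9 × 114 + 4/9 × 35 + 2/9 × 80 + 1/9 × 81 + 1/9 × 13 = 12.6667 + 15.5556 + 17.7778 + 9 + 1.4444 = 56.4444

Route A (19.27 hours)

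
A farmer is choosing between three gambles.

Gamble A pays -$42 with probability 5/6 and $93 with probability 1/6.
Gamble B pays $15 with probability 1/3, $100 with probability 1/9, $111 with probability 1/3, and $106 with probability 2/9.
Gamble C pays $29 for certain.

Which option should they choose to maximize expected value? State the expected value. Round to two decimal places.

Gamble B ($76.67)

Gamble A = 5/6 × (-42) + 1/6 × 93 = -35 + 15.5 = -19.5
Gamble B = 1/3 × 15 + 1/9 × 100 + 1/3 × 111 + 2/9 × 106 = 5 + 11.1111 + 37 + 23.5556 = 76.6667
Gamble C: 29 (certain)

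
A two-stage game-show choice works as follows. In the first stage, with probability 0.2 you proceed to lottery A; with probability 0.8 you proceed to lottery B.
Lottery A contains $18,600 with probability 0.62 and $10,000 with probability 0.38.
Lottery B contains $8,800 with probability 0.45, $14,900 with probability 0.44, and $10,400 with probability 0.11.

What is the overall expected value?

$12,394.40

EV(A) = 0.62 × 18600 + 0.38 × 10000 = 11532 + 3800 = 15332
EV(B) = 0.45 × 8800 + 0.44 × 14900 + 0.11 × 10400 = 3960 + 6556 + 1144 = 11660
Overall = 0.2 × 15332 + 0.8 × 11660 = 3066.4 + 9328 = 12394.4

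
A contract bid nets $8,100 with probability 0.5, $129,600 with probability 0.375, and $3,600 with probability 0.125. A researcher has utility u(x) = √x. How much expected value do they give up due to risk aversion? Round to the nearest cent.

$17,943.75

E[u] = 0.5·√8100 + 0.375·√129600 + 0.125·√3600 = 0.5·90 + 0.375·360 + 0.125·60 = 187.5
CE = (187.5)² = 35156.25
Risk premium = EV − CE = 53100 − 35156.25 = 17943.75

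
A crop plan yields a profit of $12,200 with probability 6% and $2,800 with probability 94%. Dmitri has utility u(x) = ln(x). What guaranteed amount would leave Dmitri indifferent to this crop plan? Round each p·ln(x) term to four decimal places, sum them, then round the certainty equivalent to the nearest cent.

E[u] = 0.06·ln(12200) + 0.94·ln(2800) = 0.5646 + 7.4611 = 8.0257
CE = e^8.0257 ≈ 3058.56

$3,058.56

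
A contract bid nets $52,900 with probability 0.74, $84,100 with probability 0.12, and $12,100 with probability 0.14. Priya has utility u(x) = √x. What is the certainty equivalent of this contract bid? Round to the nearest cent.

$48,576.16

E[u] = 0.74·√52900 + 0.12·√84100 + 0.14·√12100 = 0.74·230 + 0.12·290 + 0.14·110 = 220.4
CE = (220.4)² = 48576.16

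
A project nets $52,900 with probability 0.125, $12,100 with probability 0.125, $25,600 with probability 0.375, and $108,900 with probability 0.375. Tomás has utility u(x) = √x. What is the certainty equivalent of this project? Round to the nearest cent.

E[u] = 0.125·√52900 + 0.125·√12100 + 0.375·√25600 + 0.375·√108900 = 0.125·230 + 0.125·110 + 0.375·160 + 0.375·330 = 226.25
CE = (226.25)² = 51189.0625

$51,189.06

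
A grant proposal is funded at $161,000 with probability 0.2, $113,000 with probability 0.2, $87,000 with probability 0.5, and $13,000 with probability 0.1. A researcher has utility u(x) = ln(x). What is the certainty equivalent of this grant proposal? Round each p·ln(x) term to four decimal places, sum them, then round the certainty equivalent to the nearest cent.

$85,725.02

E[u] = 0.2·ln(161000) + 0.2·ln(113000) + 0.5·ln(87000) + 0.1·ln(13000) = 2.3978 + 2.3270 + 5.6868 + 0.9473 = 11.3589
CE = e^11.3589 ≈ 85725.02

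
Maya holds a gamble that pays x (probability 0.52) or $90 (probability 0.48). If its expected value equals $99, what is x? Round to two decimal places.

x = $107.31

0.52·x + 0.48·90 = 99
0.52·x = 99 − 43.2 = 55.8
x = 55.8 / 0.52 = 107.3077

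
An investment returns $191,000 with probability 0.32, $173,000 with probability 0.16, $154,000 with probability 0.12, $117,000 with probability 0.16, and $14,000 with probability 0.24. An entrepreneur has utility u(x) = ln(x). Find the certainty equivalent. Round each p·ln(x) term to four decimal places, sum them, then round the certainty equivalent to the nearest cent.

E[u] = 0.32·ln(191000) + 0.16·ln(173000) + 0.12·ln(154000) + 0.16·ln(117000) + 0.24·ln(14000) = 3.8912 + 1.9298 + 1.4334 + 1.8672 + 2.2912 = 11.4128
CE = e^11.4128 ≈ 90472.39

$90,472.39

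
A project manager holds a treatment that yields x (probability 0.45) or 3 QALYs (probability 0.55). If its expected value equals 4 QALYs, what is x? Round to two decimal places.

x = 5.22 QALYs

0.45·x + 0.55·3 = 4
0.45·x = 4 − 1.65 = 2.35
x = 2.35 / 0.45 = 5.2222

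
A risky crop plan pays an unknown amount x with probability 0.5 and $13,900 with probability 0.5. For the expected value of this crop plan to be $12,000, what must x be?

0.5·x + 0.5·13900 = 12000
0.5·x = 12000 − 6950 = 5050
x = 5050 / 0.5 = 10100

x = $10,100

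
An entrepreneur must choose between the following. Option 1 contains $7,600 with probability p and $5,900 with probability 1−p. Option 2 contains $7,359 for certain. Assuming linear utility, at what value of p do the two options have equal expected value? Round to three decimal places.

p = 0.858

p·7600 + (1−p)·5900 = 7359
1700p + 5900 = 7359
p = (7359 − 5900) / 1700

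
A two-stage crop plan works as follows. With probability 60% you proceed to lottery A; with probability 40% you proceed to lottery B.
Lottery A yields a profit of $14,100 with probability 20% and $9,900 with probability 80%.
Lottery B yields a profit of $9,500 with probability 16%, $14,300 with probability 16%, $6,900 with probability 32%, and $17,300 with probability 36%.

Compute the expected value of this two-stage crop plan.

$11,341.60

EV(A) = 0.2 × 14100 + 0.8 × 9900 = 2820 + 7920 = 10740
EV(B) = 0.16 × 9500 + 0.16 × 14300 + 0.32 × 6900 + 0.36 × 17300 = 1520 + 2288 + 2208 + 6228 = 12244
Overall = 0.6 × 10740 + 0.4 × 12244 = 6444 + 4897.6 = 11341.6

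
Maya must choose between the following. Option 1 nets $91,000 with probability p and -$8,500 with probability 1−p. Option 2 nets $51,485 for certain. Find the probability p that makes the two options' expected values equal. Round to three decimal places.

p = 0.603

p·91000 + (1−p)·(-8500) = 51485
99500p − 8500 = 51485
p = (51485 + 8500) / 99500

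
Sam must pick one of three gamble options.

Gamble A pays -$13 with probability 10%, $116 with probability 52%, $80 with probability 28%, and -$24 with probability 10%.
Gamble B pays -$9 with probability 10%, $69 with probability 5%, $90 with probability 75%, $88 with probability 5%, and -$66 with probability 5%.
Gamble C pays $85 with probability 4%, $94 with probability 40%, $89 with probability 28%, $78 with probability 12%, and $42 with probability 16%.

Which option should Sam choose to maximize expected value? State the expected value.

Gamble A = 0.1 × (-13) + 0.52 × 116 + 0.28 × 80 + 0.1 × (-24) = -1.3 + 60.32 + 22.4 − 2.4 = 79.02
Gamble B = 0.1 × (-9) + 0.05 × 69 + 0.75 × 90 + 0.05 × 88 + 0.05 × (-66) = -0.9 + 3.45 + 67.5 + 4.4 − 3.3 = 71.15
Gamble C = 0.04 × 85 + 0.4 × 94 + 0.28 × 89 + 0.12 × 78 + 0.16 × 42 = 3.4 + 37.6 + 24.92 + 9.36 + 6.72 = 82

Gamble C ($82)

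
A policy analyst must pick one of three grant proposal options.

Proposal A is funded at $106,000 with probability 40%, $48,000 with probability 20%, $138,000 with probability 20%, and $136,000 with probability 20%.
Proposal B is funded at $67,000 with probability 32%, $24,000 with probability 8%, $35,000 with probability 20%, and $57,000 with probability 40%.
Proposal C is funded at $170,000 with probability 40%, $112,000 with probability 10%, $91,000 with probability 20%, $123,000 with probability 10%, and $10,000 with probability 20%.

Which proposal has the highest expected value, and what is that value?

Proposal C ($111,700)

Proposal A = 0.4 × 106000 + 0.2 × 48000 + 0.2 × 138000 + 0.2 × 136000 = 42400 + 9600 + 27600 + 27200 = 106800
Proposal B = 0.32 × 67000 + 0.08 × 24000 + 0.2 × 35000 + 0.4 × 57000 = 21440 + 1920 + 7000 + 22800 = 53160
Proposal C = 0.4 × 170000 + 0.1 × 112000 + 0.2 × 91000 + 0.1 × 123000 + 0.2 × 10000 = 68000 + 11200 + 18200 + 12300 + 2000 = 111700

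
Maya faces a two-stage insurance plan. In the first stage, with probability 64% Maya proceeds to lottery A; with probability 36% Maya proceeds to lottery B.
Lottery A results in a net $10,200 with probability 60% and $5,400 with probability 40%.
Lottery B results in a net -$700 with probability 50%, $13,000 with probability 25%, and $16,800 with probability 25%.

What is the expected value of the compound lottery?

EV(A) = 0.6 × 10200 + 0.4 × 5400 = 6120 + 2160 = 8280
EV(B) = 0.5 × (-700) + 0.25 × 13000 + 0.25 × 16800 = -350 + 3250 + 4200 = 7100
Overall = 0.64 × 8280 + 0.36 × 7100 = 5299.2 + 2556 = 7855.2

$7,855.20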